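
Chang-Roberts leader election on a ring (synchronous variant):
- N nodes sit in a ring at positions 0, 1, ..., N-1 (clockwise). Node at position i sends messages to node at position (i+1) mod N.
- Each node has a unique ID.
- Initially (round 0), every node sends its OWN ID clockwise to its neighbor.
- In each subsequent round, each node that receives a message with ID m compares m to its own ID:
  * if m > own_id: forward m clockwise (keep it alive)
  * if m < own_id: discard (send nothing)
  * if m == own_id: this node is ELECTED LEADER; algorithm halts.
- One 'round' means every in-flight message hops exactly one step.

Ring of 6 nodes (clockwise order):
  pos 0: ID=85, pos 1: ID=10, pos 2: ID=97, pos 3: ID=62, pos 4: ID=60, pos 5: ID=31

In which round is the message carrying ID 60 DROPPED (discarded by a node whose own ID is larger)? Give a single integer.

Answer: 2

Derivation:
Round 1: pos1(id10) recv 85: fwd; pos2(id97) recv 10: drop; pos3(id62) recv 97: fwd; pos4(id60) recv 62: fwd; pos5(id31) recv 60: fwd; pos0(id85) recv 31: drop
Round 2: pos2(id97) recv 85: drop; pos4(id60) recv 97: fwd; pos5(id31) recv 62: fwd; pos0(id85) recv 60: drop
Round 3: pos5(id31) recv 97: fwd; pos0(id85) recv 62: drop
Round 4: pos0(id85) recv 97: fwd
Round 5: pos1(id10) recv 97: fwd
Round 6: pos2(id97) recv 97: ELECTED
Message ID 60 originates at pos 4; dropped at pos 0 in round 2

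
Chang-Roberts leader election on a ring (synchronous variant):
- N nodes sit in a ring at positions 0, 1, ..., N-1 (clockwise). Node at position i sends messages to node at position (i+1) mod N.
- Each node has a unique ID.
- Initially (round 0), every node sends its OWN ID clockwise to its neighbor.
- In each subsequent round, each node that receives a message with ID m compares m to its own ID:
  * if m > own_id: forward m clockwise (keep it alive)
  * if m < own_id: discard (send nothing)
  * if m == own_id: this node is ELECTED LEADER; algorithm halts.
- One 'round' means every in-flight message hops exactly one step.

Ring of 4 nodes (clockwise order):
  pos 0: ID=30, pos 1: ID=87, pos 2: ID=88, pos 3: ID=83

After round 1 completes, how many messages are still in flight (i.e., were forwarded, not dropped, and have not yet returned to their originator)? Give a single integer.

Round 1: pos1(id87) recv 30: drop; pos2(id88) recv 87: drop; pos3(id83) recv 88: fwd; pos0(id30) recv 83: fwd
After round 1: 2 messages still in flight

Answer: 2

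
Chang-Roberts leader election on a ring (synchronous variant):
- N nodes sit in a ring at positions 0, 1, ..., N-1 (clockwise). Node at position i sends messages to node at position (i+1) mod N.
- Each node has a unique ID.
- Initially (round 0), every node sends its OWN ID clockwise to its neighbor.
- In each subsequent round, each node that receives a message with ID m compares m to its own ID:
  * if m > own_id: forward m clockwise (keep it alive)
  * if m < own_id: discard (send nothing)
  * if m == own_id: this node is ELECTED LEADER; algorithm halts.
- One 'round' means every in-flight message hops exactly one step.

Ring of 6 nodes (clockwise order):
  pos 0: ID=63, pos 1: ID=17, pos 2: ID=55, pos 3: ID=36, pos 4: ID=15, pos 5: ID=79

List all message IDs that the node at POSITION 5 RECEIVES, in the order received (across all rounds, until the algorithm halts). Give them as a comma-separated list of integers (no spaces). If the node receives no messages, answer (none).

Round 1: pos1(id17) recv 63: fwd; pos2(id55) recv 17: drop; pos3(id36) recv 55: fwd; pos4(id15) recv 36: fwd; pos5(id79) recv 15: drop; pos0(id63) recv 79: fwd
Round 2: pos2(id55) recv 63: fwd; pos4(id15) recv 55: fwd; pos5(id79) recv 36: drop; pos1(id17) recv 79: fwd
Round 3: pos3(id36) recv 63: fwd; pos5(id79) recv 55: drop; pos2(id55) recv 79: fwd
Round 4: pos4(id15) recv 63: fwd; pos3(id36) recv 79: fwd
Round 5: pos5(id79) recv 63: drop; pos4(id15) recv 79: fwd
Round 6: pos5(id79) recv 79: ELECTED

Answer: 15,36,55,63,79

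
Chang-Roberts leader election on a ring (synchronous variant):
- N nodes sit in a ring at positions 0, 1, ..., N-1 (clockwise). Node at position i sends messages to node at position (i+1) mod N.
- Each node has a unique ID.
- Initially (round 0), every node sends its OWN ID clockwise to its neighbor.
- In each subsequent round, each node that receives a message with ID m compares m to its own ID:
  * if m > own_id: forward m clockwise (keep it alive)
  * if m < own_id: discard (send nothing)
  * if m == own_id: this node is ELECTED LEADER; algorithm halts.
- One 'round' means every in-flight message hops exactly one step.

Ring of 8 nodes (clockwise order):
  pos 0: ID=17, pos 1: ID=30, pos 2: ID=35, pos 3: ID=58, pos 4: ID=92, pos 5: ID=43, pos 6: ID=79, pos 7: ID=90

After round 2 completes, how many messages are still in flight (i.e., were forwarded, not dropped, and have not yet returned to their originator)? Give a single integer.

Round 1: pos1(id30) recv 17: drop; pos2(id35) recv 30: drop; pos3(id58) recv 35: drop; pos4(id92) recv 58: drop; pos5(id43) recv 92: fwd; pos6(id79) recv 43: drop; pos7(id90) recv 79: drop; pos0(id17) recv 90: fwd
Round 2: pos6(id79) recv 92: fwd; pos1(id30) recv 90: fwd
After round 2: 2 messages still in flight

Answer: 2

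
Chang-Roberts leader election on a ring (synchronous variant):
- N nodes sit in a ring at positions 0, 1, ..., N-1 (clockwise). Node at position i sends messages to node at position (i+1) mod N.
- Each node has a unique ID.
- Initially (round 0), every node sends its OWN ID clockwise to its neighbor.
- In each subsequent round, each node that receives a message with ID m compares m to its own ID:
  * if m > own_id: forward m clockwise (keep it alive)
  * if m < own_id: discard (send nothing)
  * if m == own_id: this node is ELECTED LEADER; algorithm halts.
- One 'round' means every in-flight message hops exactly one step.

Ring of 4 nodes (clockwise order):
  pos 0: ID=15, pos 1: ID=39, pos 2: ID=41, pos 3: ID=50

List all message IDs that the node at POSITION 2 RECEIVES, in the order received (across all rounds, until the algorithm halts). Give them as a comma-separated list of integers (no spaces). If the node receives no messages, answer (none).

Round 1: pos1(id39) recv 15: drop; pos2(id41) recv 39: drop; pos3(id50) recv 41: drop; pos0(id15) recv 50: fwd
Round 2: pos1(id39) recv 50: fwd
Round 3: pos2(id41) recv 50: fwd
Round 4: pos3(id50) recv 50: ELECTED

Answer: 39,50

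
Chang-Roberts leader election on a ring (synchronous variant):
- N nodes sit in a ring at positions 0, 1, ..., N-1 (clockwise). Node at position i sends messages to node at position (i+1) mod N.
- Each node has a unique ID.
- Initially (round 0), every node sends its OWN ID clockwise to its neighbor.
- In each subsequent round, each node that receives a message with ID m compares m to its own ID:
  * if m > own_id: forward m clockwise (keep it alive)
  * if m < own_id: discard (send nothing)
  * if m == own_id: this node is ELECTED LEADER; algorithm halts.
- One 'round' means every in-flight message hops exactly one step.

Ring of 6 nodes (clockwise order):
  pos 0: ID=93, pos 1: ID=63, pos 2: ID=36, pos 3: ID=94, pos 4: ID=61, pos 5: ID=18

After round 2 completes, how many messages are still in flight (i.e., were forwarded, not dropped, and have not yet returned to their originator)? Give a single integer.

Answer: 2

Derivation:
Round 1: pos1(id63) recv 93: fwd; pos2(id36) recv 63: fwd; pos3(id94) recv 36: drop; pos4(id61) recv 94: fwd; pos5(id18) recv 61: fwd; pos0(id93) recv 18: drop
Round 2: pos2(id36) recv 93: fwd; pos3(id94) recv 63: drop; pos5(id18) recv 94: fwd; pos0(id93) recv 61: drop
After round 2: 2 messages still in flight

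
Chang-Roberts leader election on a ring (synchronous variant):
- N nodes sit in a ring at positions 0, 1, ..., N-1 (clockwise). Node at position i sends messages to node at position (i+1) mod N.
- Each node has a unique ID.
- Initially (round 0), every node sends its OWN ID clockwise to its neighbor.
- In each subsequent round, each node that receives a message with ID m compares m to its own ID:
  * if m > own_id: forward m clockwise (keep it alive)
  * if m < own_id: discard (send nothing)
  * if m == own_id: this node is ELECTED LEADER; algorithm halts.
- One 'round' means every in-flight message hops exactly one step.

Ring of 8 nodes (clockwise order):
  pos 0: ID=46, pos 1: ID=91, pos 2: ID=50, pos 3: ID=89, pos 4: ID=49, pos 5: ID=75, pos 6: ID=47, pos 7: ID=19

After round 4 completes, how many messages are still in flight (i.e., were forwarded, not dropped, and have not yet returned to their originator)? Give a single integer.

Answer: 2

Derivation:
Round 1: pos1(id91) recv 46: drop; pos2(id50) recv 91: fwd; pos3(id89) recv 50: drop; pos4(id49) recv 89: fwd; pos5(id75) recv 49: drop; pos6(id47) recv 75: fwd; pos7(id19) recv 47: fwd; pos0(id46) recv 19: drop
Round 2: pos3(id89) recv 91: fwd; pos5(id75) recv 89: fwd; pos7(id19) recv 75: fwd; pos0(id46) recv 47: fwd
Round 3: pos4(id49) recv 91: fwd; pos6(id47) recv 89: fwd; pos0(id46) recv 75: fwd; pos1(id91) recv 47: drop
Round 4: pos5(id75) recv 91: fwd; pos7(id19) recv 89: fwd; pos1(id91) recv 75: drop
After round 4: 2 messages still in flight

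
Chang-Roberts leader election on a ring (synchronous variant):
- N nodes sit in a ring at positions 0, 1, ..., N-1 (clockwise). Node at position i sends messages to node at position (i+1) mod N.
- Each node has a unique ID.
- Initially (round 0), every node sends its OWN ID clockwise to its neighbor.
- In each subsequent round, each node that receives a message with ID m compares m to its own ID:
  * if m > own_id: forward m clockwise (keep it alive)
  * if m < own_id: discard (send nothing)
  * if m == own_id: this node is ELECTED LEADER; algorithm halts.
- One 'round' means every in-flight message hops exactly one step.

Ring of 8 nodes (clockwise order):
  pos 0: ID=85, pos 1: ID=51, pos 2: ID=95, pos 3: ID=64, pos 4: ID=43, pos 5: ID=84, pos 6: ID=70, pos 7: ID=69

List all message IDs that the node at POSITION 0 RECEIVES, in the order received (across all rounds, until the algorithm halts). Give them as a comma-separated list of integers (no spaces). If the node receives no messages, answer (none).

Round 1: pos1(id51) recv 85: fwd; pos2(id95) recv 51: drop; pos3(id64) recv 95: fwd; pos4(id43) recv 64: fwd; pos5(id84) recv 43: drop; pos6(id70) recv 84: fwd; pos7(id69) recv 70: fwd; pos0(id85) recv 69: drop
Round 2: pos2(id95) recv 85: drop; pos4(id43) recv 95: fwd; pos5(id84) recv 64: drop; pos7(id69) recv 84: fwd; pos0(id85) recv 70: drop
Round 3: pos5(id84) recv 95: fwd; pos0(id85) recv 84: drop
Round 4: pos6(id70) recv 95: fwd
Round 5: pos7(id69) recv 95: fwd
Round 6: pos0(id85) recv 95: fwd
Round 7: pos1(id51) recv 95: fwd
Round 8: pos2(id95) recv 95: ELECTED

Answer: 69,70,84,95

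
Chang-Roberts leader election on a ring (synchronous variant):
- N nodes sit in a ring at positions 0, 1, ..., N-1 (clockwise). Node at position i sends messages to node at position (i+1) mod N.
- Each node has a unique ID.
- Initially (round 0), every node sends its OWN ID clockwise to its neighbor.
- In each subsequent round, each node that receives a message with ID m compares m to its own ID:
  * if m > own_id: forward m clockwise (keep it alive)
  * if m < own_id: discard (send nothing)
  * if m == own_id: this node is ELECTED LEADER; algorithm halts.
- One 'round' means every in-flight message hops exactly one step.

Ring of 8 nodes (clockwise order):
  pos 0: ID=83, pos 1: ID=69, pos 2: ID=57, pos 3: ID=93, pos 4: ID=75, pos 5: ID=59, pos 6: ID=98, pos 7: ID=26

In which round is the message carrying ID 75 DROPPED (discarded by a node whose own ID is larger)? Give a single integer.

Round 1: pos1(id69) recv 83: fwd; pos2(id57) recv 69: fwd; pos3(id93) recv 57: drop; pos4(id75) recv 93: fwd; pos5(id59) recv 75: fwd; pos6(id98) recv 59: drop; pos7(id26) recv 98: fwd; pos0(id83) recv 26: drop
Round 2: pos2(id57) recv 83: fwd; pos3(id93) recv 69: drop; pos5(id59) recv 93: fwd; pos6(id98) recv 75: drop; pos0(id83) recv 98: fwd
Round 3: pos3(id93) recv 83: drop; pos6(id98) recv 93: drop; pos1(id69) recv 98: fwd
Round 4: pos2(id57) recv 98: fwd
Round 5: pos3(id93) recv 98: fwd
Round 6: pos4(id75) recv 98: fwd
Round 7: pos5(id59) recv 98: fwd
Round 8: pos6(id98) recv 98: ELECTED
Message ID 75 originates at pos 4; dropped at pos 6 in round 2

Answer: 2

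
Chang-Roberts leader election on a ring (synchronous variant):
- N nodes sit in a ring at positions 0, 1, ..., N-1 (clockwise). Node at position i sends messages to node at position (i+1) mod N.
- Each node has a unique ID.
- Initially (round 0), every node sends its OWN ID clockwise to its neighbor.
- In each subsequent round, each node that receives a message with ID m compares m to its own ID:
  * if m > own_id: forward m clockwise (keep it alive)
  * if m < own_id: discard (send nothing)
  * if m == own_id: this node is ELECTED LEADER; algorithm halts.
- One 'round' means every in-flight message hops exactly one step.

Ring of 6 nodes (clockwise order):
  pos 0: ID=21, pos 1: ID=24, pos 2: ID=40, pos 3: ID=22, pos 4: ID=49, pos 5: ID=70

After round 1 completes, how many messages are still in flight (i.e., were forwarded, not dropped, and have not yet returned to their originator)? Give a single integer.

Round 1: pos1(id24) recv 21: drop; pos2(id40) recv 24: drop; pos3(id22) recv 40: fwd; pos4(id49) recv 22: drop; pos5(id70) recv 49: drop; pos0(id21) recv 70: fwd
After round 1: 2 messages still in flight

Answer: 2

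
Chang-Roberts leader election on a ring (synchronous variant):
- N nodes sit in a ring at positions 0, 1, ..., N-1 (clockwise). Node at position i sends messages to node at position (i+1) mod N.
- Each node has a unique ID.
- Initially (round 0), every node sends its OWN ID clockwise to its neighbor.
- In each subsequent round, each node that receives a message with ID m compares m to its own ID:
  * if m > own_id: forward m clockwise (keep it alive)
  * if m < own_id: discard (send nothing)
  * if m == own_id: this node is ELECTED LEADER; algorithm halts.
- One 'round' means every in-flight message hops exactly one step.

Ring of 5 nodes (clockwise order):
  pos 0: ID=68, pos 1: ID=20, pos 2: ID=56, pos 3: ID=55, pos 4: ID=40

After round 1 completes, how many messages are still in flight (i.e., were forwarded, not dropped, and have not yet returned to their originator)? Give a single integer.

Round 1: pos1(id20) recv 68: fwd; pos2(id56) recv 20: drop; pos3(id55) recv 56: fwd; pos4(id40) recv 55: fwd; pos0(id68) recv 40: drop
After round 1: 3 messages still in flight

Answer: 3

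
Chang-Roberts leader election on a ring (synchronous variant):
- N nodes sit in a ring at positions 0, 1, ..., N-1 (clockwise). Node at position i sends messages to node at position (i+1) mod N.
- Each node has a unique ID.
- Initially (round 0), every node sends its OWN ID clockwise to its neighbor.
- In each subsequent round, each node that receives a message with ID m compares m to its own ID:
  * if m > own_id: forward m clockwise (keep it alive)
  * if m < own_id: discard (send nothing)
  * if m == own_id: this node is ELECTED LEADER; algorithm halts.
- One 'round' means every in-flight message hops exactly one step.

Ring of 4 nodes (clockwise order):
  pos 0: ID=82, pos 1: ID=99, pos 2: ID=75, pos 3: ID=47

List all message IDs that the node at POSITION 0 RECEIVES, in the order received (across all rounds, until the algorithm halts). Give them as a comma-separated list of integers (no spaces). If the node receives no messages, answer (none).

Answer: 47,75,99

Derivation:
Round 1: pos1(id99) recv 82: drop; pos2(id75) recv 99: fwd; pos3(id47) recv 75: fwd; pos0(id82) recv 47: drop
Round 2: pos3(id47) recv 99: fwd; pos0(id82) recv 75: drop
Round 3: pos0(id82) recv 99: fwd
Round 4: pos1(id99) recv 99: ELECTED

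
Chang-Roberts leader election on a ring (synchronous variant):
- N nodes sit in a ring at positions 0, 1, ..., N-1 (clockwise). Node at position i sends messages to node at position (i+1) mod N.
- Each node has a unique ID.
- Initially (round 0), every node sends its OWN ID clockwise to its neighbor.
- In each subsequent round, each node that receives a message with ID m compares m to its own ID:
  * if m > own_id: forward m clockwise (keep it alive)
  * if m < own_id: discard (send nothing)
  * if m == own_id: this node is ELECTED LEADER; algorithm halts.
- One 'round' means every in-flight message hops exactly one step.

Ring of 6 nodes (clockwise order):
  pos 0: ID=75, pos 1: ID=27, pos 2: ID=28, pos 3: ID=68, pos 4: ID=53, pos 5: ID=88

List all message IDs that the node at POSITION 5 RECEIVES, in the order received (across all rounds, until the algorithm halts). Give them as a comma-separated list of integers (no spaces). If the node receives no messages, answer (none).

Round 1: pos1(id27) recv 75: fwd; pos2(id28) recv 27: drop; pos3(id68) recv 28: drop; pos4(id53) recv 68: fwd; pos5(id88) recv 53: drop; pos0(id75) recv 88: fwd
Round 2: pos2(id28) recv 75: fwd; pos5(id88) recv 68: drop; pos1(id27) recv 88: fwd
Round 3: pos3(id68) recv 75: fwd; pos2(id28) recv 88: fwd
Round 4: pos4(id53) recv 75: fwd; pos3(id68) recv 88: fwd
Round 5: pos5(id88) recv 75: drop; pos4(id53) recv 88: fwd
Round 6: pos5(id88) recv 88: ELECTED

Answer: 53,68,75,88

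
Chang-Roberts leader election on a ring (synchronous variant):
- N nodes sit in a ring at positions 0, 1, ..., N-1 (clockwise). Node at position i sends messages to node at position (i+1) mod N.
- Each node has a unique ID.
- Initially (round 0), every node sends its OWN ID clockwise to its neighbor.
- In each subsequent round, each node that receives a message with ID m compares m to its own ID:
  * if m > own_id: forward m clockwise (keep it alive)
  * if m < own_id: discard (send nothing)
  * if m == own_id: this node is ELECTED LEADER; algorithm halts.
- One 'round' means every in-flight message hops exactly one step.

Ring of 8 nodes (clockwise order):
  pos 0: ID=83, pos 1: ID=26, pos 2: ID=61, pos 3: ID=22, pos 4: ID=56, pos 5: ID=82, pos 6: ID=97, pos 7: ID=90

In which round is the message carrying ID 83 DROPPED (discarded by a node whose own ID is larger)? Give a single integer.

Answer: 6

Derivation:
Round 1: pos1(id26) recv 83: fwd; pos2(id61) recv 26: drop; pos3(id22) recv 61: fwd; pos4(id56) recv 22: drop; pos5(id82) recv 56: drop; pos6(id97) recv 82: drop; pos7(id90) recv 97: fwd; pos0(id83) recv 90: fwd
Round 2: pos2(id61) recv 83: fwd; pos4(id56) recv 61: fwd; pos0(id83) recv 97: fwd; pos1(id26) recv 90: fwd
Round 3: pos3(id22) recv 83: fwd; pos5(id82) recv 61: drop; pos1(id26) recv 97: fwd; pos2(id61) recv 90: fwd
Round 4: pos4(id56) recv 83: fwd; pos2(id61) recv 97: fwd; pos3(id22) recv 90: fwd
Round 5: pos5(id82) recv 83: fwd; pos3(id22) recv 97: fwd; pos4(id56) recv 90: fwd
Round 6: pos6(id97) recv 83: drop; pos4(id56) recv 97: fwd; pos5(id82) recv 90: fwd
Round 7: pos5(id82) recv 97: fwd; pos6(id97) recv 90: drop
Round 8: pos6(id97) recv 97: ELECTED
Message ID 83 originates at pos 0; dropped at pos 6 in round 6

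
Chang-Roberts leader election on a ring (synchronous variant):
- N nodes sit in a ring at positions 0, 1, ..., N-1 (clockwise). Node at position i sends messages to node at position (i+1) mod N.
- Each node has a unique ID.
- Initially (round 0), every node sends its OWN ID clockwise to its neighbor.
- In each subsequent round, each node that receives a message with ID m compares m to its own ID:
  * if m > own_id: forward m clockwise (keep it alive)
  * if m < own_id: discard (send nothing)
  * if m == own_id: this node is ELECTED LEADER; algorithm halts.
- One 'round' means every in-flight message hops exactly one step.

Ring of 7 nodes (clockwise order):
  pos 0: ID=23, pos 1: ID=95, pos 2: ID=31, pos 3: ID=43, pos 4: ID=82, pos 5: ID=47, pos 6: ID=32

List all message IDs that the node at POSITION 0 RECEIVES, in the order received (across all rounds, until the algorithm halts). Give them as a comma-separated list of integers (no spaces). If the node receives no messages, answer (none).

Round 1: pos1(id95) recv 23: drop; pos2(id31) recv 95: fwd; pos3(id43) recv 31: drop; pos4(id82) recv 43: drop; pos5(id47) recv 82: fwd; pos6(id32) recv 47: fwd; pos0(id23) recv 32: fwd
Round 2: pos3(id43) recv 95: fwd; pos6(id32) recv 82: fwd; pos0(id23) recv 47: fwd; pos1(id95) recv 32: drop
Round 3: pos4(id82) recv 95: fwd; pos0(id23) recv 82: fwd; pos1(id95) recv 47: drop
Round 4: pos5(id47) recv 95: fwd; pos1(id95) recv 82: drop
Round 5: pos6(id32) recv 95: fwd
Round 6: pos0(id23) recv 95: fwd
Round 7: pos1(id95) recv 95: ELECTED

Answer: 32,47,82,95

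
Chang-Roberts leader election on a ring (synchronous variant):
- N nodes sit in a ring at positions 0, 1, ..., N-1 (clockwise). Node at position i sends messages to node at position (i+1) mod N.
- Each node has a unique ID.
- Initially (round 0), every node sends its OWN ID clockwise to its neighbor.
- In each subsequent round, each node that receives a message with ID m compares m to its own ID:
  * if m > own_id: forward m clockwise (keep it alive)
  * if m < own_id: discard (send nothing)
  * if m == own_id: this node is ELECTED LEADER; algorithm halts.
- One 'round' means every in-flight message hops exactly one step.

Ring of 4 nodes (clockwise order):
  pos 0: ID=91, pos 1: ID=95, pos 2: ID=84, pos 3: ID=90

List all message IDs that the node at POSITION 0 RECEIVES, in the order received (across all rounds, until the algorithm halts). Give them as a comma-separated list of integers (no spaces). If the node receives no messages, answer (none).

Round 1: pos1(id95) recv 91: drop; pos2(id84) recv 95: fwd; pos3(id90) recv 84: drop; pos0(id91) recv 90: drop
Round 2: pos3(id90) recv 95: fwd
Round 3: pos0(id91) recv 95: fwd
Round 4: pos1(id95) recv 95: ELECTED

Answer: 90,95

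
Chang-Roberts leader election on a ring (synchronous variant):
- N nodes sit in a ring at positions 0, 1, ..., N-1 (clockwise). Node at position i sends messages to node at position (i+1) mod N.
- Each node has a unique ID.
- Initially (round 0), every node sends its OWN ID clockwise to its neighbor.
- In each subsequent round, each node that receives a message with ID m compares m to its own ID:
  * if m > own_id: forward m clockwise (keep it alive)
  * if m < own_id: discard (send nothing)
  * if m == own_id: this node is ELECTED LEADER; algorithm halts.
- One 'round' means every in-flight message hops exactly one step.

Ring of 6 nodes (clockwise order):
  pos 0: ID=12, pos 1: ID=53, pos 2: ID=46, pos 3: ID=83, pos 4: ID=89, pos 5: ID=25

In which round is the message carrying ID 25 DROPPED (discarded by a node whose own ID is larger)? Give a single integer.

Answer: 2

Derivation:
Round 1: pos1(id53) recv 12: drop; pos2(id46) recv 53: fwd; pos3(id83) recv 46: drop; pos4(id89) recv 83: drop; pos5(id25) recv 89: fwd; pos0(id12) recv 25: fwd
Round 2: pos3(id83) recv 53: drop; pos0(id12) recv 89: fwd; pos1(id53) recv 25: drop
Round 3: pos1(id53) recv 89: fwd
Round 4: pos2(id46) recv 89: fwd
Round 5: pos3(id83) recv 89: fwd
Round 6: pos4(id89) recv 89: ELECTED
Message ID 25 originates at pos 5; dropped at pos 1 in round 2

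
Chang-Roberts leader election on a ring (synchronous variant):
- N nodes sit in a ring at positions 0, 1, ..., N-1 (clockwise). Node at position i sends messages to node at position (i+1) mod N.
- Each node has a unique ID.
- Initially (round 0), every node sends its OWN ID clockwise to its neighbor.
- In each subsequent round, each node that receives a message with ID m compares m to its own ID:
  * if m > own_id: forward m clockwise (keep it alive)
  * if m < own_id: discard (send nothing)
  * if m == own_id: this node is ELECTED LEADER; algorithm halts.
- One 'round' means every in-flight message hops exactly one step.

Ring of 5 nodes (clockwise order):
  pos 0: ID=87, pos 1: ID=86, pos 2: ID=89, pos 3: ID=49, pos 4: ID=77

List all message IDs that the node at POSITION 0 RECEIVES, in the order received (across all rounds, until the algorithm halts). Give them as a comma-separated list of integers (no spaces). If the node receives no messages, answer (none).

Answer: 77,89

Derivation:
Round 1: pos1(id86) recv 87: fwd; pos2(id89) recv 86: drop; pos3(id49) recv 89: fwd; pos4(id77) recv 49: drop; pos0(id87) recv 77: drop
Round 2: pos2(id89) recv 87: drop; pos4(id77) recv 89: fwd
Round 3: pos0(id87) recv 89: fwd
Round 4: pos1(id86) recv 89: fwd
Round 5: pos2(id89) recv 89: ELECTED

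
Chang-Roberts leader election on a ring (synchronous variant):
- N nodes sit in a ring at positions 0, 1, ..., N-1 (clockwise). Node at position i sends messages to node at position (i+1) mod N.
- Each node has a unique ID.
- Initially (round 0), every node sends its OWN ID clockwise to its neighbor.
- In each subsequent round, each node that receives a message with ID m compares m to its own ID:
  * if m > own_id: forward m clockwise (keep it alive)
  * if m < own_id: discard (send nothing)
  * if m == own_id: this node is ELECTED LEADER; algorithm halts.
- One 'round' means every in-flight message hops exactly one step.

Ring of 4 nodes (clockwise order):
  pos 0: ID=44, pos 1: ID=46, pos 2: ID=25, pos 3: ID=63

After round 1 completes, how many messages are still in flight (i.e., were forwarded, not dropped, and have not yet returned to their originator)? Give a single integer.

Answer: 2

Derivation:
Round 1: pos1(id46) recv 44: drop; pos2(id25) recv 46: fwd; pos3(id63) recv 25: drop; pos0(id44) recv 63: fwd
After round 1: 2 messages still in flight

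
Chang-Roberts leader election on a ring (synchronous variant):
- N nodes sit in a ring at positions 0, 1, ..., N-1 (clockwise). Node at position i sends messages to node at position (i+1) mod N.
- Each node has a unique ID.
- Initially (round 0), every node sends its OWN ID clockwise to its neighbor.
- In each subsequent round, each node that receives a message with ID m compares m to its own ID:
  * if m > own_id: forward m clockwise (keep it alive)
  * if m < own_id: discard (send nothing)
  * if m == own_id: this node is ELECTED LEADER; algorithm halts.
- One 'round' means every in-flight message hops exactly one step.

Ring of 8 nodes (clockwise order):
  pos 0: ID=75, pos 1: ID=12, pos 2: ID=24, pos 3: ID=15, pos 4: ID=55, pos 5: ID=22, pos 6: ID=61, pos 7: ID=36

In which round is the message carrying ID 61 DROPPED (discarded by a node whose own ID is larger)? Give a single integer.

Round 1: pos1(id12) recv 75: fwd; pos2(id24) recv 12: drop; pos3(id15) recv 24: fwd; pos4(id55) recv 15: drop; pos5(id22) recv 55: fwd; pos6(id61) recv 22: drop; pos7(id36) recv 61: fwd; pos0(id75) recv 36: drop
Round 2: pos2(id24) recv 75: fwd; pos4(id55) recv 24: drop; pos6(id61) recv 55: drop; pos0(id75) recv 61: drop
Round 3: pos3(id15) recv 75: fwd
Round 4: pos4(id55) recv 75: fwd
Round 5: pos5(id22) recv 75: fwd
Round 6: pos6(id61) recv 75: fwd
Round 7: pos7(id36) recv 75: fwd
Round 8: pos0(id75) recv 75: ELECTED
Message ID 61 originates at pos 6; dropped at pos 0 in round 2

Answer: 2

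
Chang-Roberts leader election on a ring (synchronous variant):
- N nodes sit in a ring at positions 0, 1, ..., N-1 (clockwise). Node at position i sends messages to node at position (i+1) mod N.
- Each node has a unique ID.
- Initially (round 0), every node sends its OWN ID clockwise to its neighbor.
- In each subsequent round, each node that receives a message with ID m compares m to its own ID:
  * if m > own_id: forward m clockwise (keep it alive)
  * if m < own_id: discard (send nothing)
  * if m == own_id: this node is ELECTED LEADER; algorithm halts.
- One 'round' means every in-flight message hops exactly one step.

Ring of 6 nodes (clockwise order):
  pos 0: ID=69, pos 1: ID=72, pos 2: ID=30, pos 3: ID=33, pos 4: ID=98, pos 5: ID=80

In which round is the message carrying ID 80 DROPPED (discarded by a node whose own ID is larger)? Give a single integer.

Answer: 5

Derivation:
Round 1: pos1(id72) recv 69: drop; pos2(id30) recv 72: fwd; pos3(id33) recv 30: drop; pos4(id98) recv 33: drop; pos5(id80) recv 98: fwd; pos0(id69) recv 80: fwd
Round 2: pos3(id33) recv 72: fwd; pos0(id69) recv 98: fwd; pos1(id72) recv 80: fwd
Round 3: pos4(id98) recv 72: drop; pos1(id72) recv 98: fwd; pos2(id30) recv 80: fwd
Round 4: pos2(id30) recv 98: fwd; pos3(id33) recv 80: fwd
Round 5: pos3(id33) recv 98: fwd; pos4(id98) recv 80: drop
Round 6: pos4(id98) recv 98: ELECTED
Message ID 80 originates at pos 5; dropped at pos 4 in round 5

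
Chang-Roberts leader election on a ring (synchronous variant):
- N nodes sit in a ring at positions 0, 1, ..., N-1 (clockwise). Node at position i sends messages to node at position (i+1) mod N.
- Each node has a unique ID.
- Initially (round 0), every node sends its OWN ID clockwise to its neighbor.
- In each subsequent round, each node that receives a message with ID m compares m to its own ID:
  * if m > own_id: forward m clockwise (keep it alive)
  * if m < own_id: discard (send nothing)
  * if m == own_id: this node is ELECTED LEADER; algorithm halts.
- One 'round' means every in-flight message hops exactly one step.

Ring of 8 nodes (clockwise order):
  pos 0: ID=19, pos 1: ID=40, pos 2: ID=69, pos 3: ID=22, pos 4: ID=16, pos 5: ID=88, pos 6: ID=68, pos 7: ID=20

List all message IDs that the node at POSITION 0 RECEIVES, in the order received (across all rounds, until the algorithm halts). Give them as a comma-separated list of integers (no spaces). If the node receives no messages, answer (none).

Answer: 20,68,88

Derivation:
Round 1: pos1(id40) recv 19: drop; pos2(id69) recv 40: drop; pos3(id22) recv 69: fwd; pos4(id16) recv 22: fwd; pos5(id88) recv 16: drop; pos6(id68) recv 88: fwd; pos7(id20) recv 68: fwd; pos0(id19) recv 20: fwd
Round 2: pos4(id16) recv 69: fwd; pos5(id88) recv 22: drop; pos7(id20) recv 88: fwd; pos0(id19) recv 68: fwd; pos1(id40) recv 20: drop
Round 3: pos5(id88) recv 69: drop; pos0(id19) recv 88: fwd; pos1(id40) recv 68: fwd
Round 4: pos1(id40) recv 88: fwd; pos2(id69) recv 68: drop
Round 5: pos2(id69) recv 88: fwd
Round 6: pos3(id22) recv 88: fwd
Round 7: pos4(id16) recv 88: fwd
Round 8: pos5(id88) recv 88: ELECTED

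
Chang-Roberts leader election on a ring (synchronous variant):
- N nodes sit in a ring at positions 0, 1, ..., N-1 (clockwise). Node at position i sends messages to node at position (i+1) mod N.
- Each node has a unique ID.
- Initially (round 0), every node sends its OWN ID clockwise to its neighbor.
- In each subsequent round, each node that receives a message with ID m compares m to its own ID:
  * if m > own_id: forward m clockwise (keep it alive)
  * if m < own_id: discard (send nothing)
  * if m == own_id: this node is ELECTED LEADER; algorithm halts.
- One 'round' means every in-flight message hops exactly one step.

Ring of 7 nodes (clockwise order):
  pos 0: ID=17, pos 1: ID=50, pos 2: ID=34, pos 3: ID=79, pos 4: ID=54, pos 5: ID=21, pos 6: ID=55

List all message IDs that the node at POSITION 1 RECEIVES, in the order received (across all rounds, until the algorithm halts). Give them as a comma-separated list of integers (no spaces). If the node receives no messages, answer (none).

Answer: 17,55,79

Derivation:
Round 1: pos1(id50) recv 17: drop; pos2(id34) recv 50: fwd; pos3(id79) recv 34: drop; pos4(id54) recv 79: fwd; pos5(id21) recv 54: fwd; pos6(id55) recv 21: drop; pos0(id17) recv 55: fwd
Round 2: pos3(id79) recv 50: drop; pos5(id21) recv 79: fwd; pos6(id55) recv 54: drop; pos1(id50) recv 55: fwd
Round 3: pos6(id55) recv 79: fwd; pos2(id34) recv 55: fwd
Round 4: pos0(id17) recv 79: fwd; pos3(id79) recv 55: drop
Round 5: pos1(id50) recv 79: fwd
Round 6: pos2(id34) recv 79: fwd
Round 7: pos3(id79) recv 79: ELECTED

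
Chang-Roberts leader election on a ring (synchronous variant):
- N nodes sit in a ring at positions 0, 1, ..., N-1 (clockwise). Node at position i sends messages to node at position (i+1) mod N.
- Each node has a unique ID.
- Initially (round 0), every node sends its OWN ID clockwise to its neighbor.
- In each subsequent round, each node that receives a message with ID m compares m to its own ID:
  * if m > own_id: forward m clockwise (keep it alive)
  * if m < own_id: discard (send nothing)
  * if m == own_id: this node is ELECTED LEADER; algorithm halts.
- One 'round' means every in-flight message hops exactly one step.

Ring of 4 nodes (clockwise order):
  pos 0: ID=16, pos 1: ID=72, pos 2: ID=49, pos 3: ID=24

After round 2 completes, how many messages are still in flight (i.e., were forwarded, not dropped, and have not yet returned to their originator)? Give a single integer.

Round 1: pos1(id72) recv 16: drop; pos2(id49) recv 72: fwd; pos3(id24) recv 49: fwd; pos0(id16) recv 24: fwd
Round 2: pos3(id24) recv 72: fwd; pos0(id16) recv 49: fwd; pos1(id72) recv 24: drop
After round 2: 2 messages still in flight

Answer: 2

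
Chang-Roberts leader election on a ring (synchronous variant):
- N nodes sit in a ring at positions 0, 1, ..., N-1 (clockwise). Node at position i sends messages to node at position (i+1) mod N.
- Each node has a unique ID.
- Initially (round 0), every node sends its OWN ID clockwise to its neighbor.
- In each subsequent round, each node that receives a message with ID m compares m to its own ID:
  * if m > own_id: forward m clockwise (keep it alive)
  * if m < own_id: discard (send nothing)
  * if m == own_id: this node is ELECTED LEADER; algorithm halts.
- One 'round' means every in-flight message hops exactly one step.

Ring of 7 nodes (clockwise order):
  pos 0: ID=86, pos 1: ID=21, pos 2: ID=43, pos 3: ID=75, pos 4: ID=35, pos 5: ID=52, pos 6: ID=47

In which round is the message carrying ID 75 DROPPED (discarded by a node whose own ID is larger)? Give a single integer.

Answer: 4

Derivation:
Round 1: pos1(id21) recv 86: fwd; pos2(id43) recv 21: drop; pos3(id75) recv 43: drop; pos4(id35) recv 75: fwd; pos5(id52) recv 35: drop; pos6(id47) recv 52: fwd; pos0(id86) recv 47: drop
Round 2: pos2(id43) recv 86: fwd; pos5(id52) recv 75: fwd; pos0(id86) recv 52: drop
Round 3: pos3(id75) recv 86: fwd; pos6(id47) recv 75: fwd
Round 4: pos4(id35) recv 86: fwd; pos0(id86) recv 75: drop
Round 5: pos5(id52) recv 86: fwd
Round 6: pos6(id47) recv 86: fwd
Round 7: pos0(id86) recv 86: ELECTED
Message ID 75 originates at pos 3; dropped at pos 0 in round 4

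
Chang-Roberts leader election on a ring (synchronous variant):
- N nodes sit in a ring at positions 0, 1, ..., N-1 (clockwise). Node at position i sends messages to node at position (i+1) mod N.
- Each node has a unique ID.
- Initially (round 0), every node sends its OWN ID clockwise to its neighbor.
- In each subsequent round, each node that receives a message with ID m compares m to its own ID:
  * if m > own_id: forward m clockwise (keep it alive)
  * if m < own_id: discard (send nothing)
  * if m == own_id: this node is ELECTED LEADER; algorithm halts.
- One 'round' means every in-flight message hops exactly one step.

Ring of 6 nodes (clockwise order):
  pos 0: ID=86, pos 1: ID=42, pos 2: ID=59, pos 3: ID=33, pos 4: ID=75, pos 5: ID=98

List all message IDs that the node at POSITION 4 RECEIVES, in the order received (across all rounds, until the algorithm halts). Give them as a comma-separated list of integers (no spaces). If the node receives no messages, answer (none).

Round 1: pos1(id42) recv 86: fwd; pos2(id59) recv 42: drop; pos3(id33) recv 59: fwd; pos4(id75) recv 33: drop; pos5(id98) recv 75: drop; pos0(id86) recv 98: fwd
Round 2: pos2(id59) recv 86: fwd; pos4(id75) recv 59: drop; pos1(id42) recv 98: fwd
Round 3: pos3(id33) recv 86: fwd; pos2(id59) recv 98: fwd
Round 4: pos4(id75) recv 86: fwd; pos3(id33) recv 98: fwd
Round 5: pos5(id98) recv 86: drop; pos4(id75) recv 98: fwd
Round 6: pos5(id98) recv 98: ELECTED

Answer: 33,59,86,98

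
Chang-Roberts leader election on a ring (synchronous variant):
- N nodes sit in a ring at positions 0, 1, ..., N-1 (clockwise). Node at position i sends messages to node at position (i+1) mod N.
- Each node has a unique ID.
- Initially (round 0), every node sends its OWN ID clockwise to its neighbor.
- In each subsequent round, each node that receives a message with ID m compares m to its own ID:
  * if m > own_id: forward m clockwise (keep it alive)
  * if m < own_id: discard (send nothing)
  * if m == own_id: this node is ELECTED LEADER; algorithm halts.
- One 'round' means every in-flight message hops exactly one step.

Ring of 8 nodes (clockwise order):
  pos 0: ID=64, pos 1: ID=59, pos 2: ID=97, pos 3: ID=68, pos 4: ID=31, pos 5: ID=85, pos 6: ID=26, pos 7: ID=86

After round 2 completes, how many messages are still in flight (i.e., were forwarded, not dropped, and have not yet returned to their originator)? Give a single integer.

Round 1: pos1(id59) recv 64: fwd; pos2(id97) recv 59: drop; pos3(id68) recv 97: fwd; pos4(id31) recv 68: fwd; pos5(id85) recv 31: drop; pos6(id26) recv 85: fwd; pos7(id86) recv 26: drop; pos0(id64) recv 86: fwd
Round 2: pos2(id97) recv 64: drop; pos4(id31) recv 97: fwd; pos5(id85) recv 68: drop; pos7(id86) recv 85: drop; pos1(id59) recv 86: fwd
After round 2: 2 messages still in flight

Answer: 2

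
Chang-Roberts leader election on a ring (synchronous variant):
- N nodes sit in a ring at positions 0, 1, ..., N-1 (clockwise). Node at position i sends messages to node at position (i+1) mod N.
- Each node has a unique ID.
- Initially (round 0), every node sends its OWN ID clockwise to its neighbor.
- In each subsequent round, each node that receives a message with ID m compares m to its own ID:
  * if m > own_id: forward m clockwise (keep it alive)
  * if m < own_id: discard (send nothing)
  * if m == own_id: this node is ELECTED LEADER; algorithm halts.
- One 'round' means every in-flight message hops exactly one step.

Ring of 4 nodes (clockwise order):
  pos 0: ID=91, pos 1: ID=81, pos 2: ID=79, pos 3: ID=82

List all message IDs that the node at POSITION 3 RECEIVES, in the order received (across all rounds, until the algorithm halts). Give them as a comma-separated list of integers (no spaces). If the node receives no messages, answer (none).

Answer: 79,81,91

Derivation:
Round 1: pos1(id81) recv 91: fwd; pos2(id79) recv 81: fwd; pos3(id82) recv 79: drop; pos0(id91) recv 82: drop
Round 2: pos2(id79) recv 91: fwd; pos3(id82) recv 81: drop
Round 3: pos3(id82) recv 91: fwd
Round 4: pos0(id91) recv 91: ELECTED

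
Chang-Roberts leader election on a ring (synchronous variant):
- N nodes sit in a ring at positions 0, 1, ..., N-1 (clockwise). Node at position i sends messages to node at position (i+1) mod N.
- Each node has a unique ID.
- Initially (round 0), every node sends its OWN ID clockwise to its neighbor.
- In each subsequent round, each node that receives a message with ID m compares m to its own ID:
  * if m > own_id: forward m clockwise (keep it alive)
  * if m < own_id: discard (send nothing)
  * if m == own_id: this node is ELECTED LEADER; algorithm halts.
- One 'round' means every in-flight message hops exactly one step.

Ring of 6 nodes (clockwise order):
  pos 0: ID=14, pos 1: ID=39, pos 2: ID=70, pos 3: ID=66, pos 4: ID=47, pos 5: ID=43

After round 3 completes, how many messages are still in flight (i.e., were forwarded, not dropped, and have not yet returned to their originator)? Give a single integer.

Answer: 3

Derivation:
Round 1: pos1(id39) recv 14: drop; pos2(id70) recv 39: drop; pos3(id66) recv 70: fwd; pos4(id47) recv 66: fwd; pos5(id43) recv 47: fwd; pos0(id14) recv 43: fwd
Round 2: pos4(id47) recv 70: fwd; pos5(id43) recv 66: fwd; pos0(id14) recv 47: fwd; pos1(id39) recv 43: fwd
Round 3: pos5(id43) recv 70: fwd; pos0(id14) recv 66: fwd; pos1(id39) recv 47: fwd; pos2(id70) recv 43: drop
After round 3: 3 messages still in flight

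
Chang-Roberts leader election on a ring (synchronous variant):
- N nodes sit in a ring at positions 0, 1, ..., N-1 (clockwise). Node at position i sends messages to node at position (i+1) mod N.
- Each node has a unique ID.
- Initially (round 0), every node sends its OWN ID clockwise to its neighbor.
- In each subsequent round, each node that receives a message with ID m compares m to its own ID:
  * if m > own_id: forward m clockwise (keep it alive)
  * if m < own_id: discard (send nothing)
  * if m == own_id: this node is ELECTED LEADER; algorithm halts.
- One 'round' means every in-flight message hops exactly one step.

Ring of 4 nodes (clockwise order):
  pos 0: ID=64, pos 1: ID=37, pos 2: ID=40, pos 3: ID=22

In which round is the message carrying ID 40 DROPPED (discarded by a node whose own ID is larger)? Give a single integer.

Answer: 2

Derivation:
Round 1: pos1(id37) recv 64: fwd; pos2(id40) recv 37: drop; pos3(id22) recv 40: fwd; pos0(id64) recv 22: drop
Round 2: pos2(id40) recv 64: fwd; pos0(id64) recv 40: drop
Round 3: pos3(id22) recv 64: fwd
Round 4: pos0(id64) recv 64: ELECTED
Message ID 40 originates at pos 2; dropped at pos 0 in round 2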